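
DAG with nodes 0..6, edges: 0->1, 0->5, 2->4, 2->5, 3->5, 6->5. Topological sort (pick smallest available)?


Kahn's algorithm, process smallest node first
Order: [0, 1, 2, 3, 4, 6, 5]


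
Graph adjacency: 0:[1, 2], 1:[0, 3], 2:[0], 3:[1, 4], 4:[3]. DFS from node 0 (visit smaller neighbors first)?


DFS stack-based: start with [0]
Visit order: [0, 1, 3, 4, 2]


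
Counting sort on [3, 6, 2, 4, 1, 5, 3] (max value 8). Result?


Count array: [0, 1, 1, 2, 1, 1, 1, 0, 0]
Reconstruct: [1, 2, 3, 3, 4, 5, 6]


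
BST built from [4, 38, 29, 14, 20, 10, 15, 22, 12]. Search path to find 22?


BST root = 4
Search for 22: compare at each node
Path: [4, 38, 29, 14, 20, 22]


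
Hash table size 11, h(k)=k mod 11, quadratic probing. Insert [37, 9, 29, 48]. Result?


Insertions: 37->slot 4; 9->slot 9; 29->slot 7; 48->slot 5
Table: [None, None, None, None, 37, 48, None, 29, None, 9, None]


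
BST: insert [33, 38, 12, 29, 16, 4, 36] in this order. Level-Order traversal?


Root = 33; build tree by BST insertion.
Level-Order traversal: [33, 12, 38, 4, 29, 36, 16]


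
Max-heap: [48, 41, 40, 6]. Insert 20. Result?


Append 20: [48, 41, 40, 6, 20]
Bubble up: no swaps needed
Result: [48, 41, 40, 6, 20]


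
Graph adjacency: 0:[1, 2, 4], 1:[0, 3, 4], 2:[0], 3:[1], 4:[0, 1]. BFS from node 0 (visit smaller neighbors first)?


BFS queue: start with [0]
Visit order: [0, 1, 2, 4, 3]


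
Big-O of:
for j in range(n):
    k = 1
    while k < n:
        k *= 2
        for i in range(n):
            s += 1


Per nesting level: O(n) * O(log n) * O(n) = O(n^2 log n)
Complexity: O(n^2 log n)


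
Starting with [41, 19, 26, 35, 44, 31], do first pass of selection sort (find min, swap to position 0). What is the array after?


After one pass: [19, 41, 26, 35, 44, 31]


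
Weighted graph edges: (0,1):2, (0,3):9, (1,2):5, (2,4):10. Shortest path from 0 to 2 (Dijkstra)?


Dijkstra from 0:
Distances: {0: 0, 1: 2, 2: 7, 3: 9, 4: 17}
Shortest distance to 2 = 7, path = [0, 1, 2]


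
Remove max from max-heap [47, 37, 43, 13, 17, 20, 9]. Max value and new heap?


Max = 47
Replace root with last, heapify down
Resulting heap: [43, 37, 20, 13, 17, 9]


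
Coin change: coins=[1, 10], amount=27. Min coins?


dp[0]=0; dp[i]=1+min(dp[i-c] for c in coins)
...dp[22]=4, dp[23]=5, dp[24]=6, dp[25]=7, dp[26]=8, dp[27]=9
Minimum coins for 27 = 9


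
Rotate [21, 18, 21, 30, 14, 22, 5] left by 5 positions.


Left rotate by 5: [22, 5, 21, 18, 21, 30, 14]


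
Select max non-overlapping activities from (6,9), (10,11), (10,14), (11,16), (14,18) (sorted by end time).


Greedy: pick earliest-ending, then skip overlaps.
Selected (3 activities): [(6, 9), (10, 11), (11, 16)]


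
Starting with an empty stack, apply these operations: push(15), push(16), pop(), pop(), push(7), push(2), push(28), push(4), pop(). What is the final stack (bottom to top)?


push(15) -> [15]
push(16) -> [15, 16]
pop() returns 16 -> [15]
pop() returns 15 -> []
push(7) -> [7]
push(2) -> [7, 2]
push(28) -> [7, 2, 28]
push(4) -> [7, 2, 28, 4]
pop() returns 4 -> [7, 2, 28]
Final stack (bottom to top): [7, 2, 28]


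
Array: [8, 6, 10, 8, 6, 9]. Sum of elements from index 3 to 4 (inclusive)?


Prefix sums: [0, 8, 14, 24, 32, 38, 47]
Sum[3..4] = prefix[5] - prefix[3] = 38 - 24 = 14


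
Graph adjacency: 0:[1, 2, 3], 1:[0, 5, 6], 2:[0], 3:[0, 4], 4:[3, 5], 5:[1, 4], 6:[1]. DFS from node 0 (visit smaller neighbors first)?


DFS stack-based: start with [0]
Visit order: [0, 1, 5, 4, 3, 6, 2]


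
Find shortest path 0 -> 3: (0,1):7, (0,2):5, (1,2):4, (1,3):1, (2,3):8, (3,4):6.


Dijkstra from 0:
Distances: {0: 0, 1: 7, 2: 5, 3: 8, 4: 14}
Shortest distance to 3 = 8, path = [0, 1, 3]


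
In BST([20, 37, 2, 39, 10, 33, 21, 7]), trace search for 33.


BST root = 20
Search for 33: compare at each node
Path: [20, 37, 33]


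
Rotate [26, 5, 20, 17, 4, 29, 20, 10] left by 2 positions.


Left rotate by 2: [20, 17, 4, 29, 20, 10, 26, 5]


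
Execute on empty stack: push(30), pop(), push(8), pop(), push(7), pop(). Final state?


push(30) -> [30]
pop() returns 30 -> []
push(8) -> [8]
pop() returns 8 -> []
push(7) -> [7]
pop() returns 7 -> []
Final stack (bottom to top): []


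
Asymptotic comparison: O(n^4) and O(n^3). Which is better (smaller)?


cubic grows slower than quartic
O(n^3) is asymptotically smaller; O(n^4) grows faster


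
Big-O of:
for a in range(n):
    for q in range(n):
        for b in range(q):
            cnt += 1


Per nesting level: O(n) * O(n) * O(n) [triangular over q] = O(n^3)
Complexity: O(n^3)


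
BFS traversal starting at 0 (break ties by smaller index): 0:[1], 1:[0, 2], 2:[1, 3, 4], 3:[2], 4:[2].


BFS queue: start with [0]
Visit order: [0, 1, 2, 3, 4]


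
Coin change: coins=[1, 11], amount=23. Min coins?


dp[0]=0; dp[i]=1+min(dp[i-c] for c in coins)
...dp[18]=8, dp[19]=9, dp[20]=10, dp[21]=11, dp[22]=2, dp[23]=3
Minimum coins for 23 = 3


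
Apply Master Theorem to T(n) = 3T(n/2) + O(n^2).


a=3, b=2, c=2. log_2(3)=1.585 < c=2. Case 3: O(n^c) = O(n^2)
Complexity: O(n^2)


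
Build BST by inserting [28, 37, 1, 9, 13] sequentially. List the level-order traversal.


Root = 28; build tree by BST insertion.
Level-Order traversal: [28, 1, 37, 9, 13]


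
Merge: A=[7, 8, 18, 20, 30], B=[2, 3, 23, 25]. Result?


Compare heads, take smaller each step.
Merged: [2, 3, 7, 8, 18, 20, 23, 25, 30]


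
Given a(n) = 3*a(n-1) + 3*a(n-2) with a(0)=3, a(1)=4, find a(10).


Build bottom-up:
...a(8)=59373, a(9)=225099, a(10)=3*225099+3*59373=853416


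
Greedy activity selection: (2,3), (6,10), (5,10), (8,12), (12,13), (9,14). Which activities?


Greedy: pick earliest-ending, then skip overlaps.
Selected (3 activities): [(2, 3), (6, 10), (12, 13)]


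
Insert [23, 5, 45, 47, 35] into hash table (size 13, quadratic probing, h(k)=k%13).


Insertions: 23->slot 10; 5->slot 5; 45->slot 6; 47->slot 8; 35->slot 9
Table: [None, None, None, None, None, 5, 45, None, 47, 35, 23, None, None]


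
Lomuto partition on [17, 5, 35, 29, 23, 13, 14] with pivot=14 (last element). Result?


Elements <= 14 go left of pivot.
Result: [5, 13, 14, 29, 23, 17, 35], pivot at index 2


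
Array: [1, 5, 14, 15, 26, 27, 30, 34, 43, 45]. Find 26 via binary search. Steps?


Search for 26:
[0,9] mid=4 arr[4]=26
Total: 1 comparisons


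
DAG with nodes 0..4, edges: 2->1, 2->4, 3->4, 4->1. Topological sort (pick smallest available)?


Kahn's algorithm, process smallest node first
Order: [0, 2, 3, 4, 1]


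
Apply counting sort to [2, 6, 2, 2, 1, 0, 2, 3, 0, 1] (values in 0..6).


Count array: [2, 2, 4, 1, 0, 0, 1]
Reconstruct: [0, 0, 1, 1, 2, 2, 2, 2, 3, 6]


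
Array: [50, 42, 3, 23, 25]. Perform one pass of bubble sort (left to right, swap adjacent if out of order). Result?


After one pass: [42, 3, 23, 25, 50]


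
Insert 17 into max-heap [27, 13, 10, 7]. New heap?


Append 17: [27, 13, 10, 7, 17]
Bubble up: swap idx 4(17) with idx 1(13)
Result: [27, 17, 10, 7, 13]


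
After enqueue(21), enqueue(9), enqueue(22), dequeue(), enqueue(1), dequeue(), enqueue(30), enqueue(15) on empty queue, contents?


enqueue(21) -> [21]
enqueue(9) -> [21, 9]
enqueue(22) -> [21, 9, 22]
dequeue() returns 21 -> [9, 22]
enqueue(1) -> [9, 22, 1]
dequeue() returns 9 -> [22, 1]
enqueue(30) -> [22, 1, 30]
enqueue(15) -> [22, 1, 30, 15]
Final queue (front to back): [22, 1, 30, 15]


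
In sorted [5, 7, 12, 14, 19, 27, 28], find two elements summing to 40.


Two pointers: lo=0, hi=6
Found pair: (12, 28) summing to 40


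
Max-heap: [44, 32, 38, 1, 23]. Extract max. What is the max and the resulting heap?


Max = 44
Replace root with last, heapify down
Resulting heap: [38, 32, 23, 1]


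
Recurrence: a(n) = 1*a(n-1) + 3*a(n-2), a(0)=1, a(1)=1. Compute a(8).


Build bottom-up:
...a(6)=97, a(7)=217, a(8)=1*217+3*97=508


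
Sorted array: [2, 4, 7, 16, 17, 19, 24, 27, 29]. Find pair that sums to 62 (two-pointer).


Two pointers: lo=0, hi=8
No pair sums to 62


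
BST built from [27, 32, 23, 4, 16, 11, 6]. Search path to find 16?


BST root = 27
Search for 16: compare at each node
Path: [27, 23, 4, 16]


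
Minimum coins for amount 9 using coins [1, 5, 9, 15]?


dp[0]=0; dp[i]=1+min(dp[i-c] for c in coins)
...dp[4]=4, dp[5]=1, dp[6]=2, dp[7]=3, dp[8]=4, dp[9]=1
Minimum coins for 9 = 1


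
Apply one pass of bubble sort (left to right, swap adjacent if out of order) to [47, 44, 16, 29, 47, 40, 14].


After one pass: [44, 16, 29, 47, 40, 14, 47]


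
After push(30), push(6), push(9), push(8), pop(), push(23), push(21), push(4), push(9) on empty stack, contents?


push(30) -> [30]
push(6) -> [30, 6]
push(9) -> [30, 6, 9]
push(8) -> [30, 6, 9, 8]
pop() returns 8 -> [30, 6, 9]
push(23) -> [30, 6, 9, 23]
push(21) -> [30, 6, 9, 23, 21]
push(4) -> [30, 6, 9, 23, 21, 4]
push(9) -> [30, 6, 9, 23, 21, 4, 9]
Final stack (bottom to top): [30, 6, 9, 23, 21, 4, 9]


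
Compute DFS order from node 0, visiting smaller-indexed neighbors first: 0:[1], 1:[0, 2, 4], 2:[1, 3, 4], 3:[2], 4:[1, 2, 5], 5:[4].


DFS stack-based: start with [0]
Visit order: [0, 1, 2, 3, 4, 5]


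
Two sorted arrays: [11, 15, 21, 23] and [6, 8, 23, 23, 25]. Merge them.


Compare heads, take smaller each step.
Merged: [6, 8, 11, 15, 21, 23, 23, 23, 25]


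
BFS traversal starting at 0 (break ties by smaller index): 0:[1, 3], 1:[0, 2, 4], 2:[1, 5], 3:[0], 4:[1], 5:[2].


BFS queue: start with [0]
Visit order: [0, 1, 3, 2, 4, 5]


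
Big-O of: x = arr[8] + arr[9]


Analysis: constant-time operation, no loop
Complexity: O(1)


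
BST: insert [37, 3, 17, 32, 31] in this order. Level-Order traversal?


Root = 37; build tree by BST insertion.
Level-Order traversal: [37, 3, 17, 32, 31]


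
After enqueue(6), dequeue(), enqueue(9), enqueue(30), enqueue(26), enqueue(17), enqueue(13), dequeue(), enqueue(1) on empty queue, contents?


enqueue(6) -> [6]
dequeue() returns 6 -> []
enqueue(9) -> [9]
enqueue(30) -> [9, 30]
enqueue(26) -> [9, 30, 26]
enqueue(17) -> [9, 30, 26, 17]
enqueue(13) -> [9, 30, 26, 17, 13]
dequeue() returns 9 -> [30, 26, 17, 13]
enqueue(1) -> [30, 26, 17, 13, 1]
Final queue (front to back): [30, 26, 17, 13, 1]


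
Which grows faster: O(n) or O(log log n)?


double-logarithmic grows slower than linear
O(log log n) is asymptotically smaller; O(n) grows faster


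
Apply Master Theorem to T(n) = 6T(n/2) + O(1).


a=6, b=2, c=0. log_2(6)=2.585 > c=0. Case 1: O(n^log_b(a)) = O(n^2.585)
Complexity: O(n^2.585)


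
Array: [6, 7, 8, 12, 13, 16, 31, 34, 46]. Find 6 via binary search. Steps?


Search for 6:
[0,8] mid=4 arr[4]=13
[0,3] mid=1 arr[1]=7
[0,0] mid=0 arr[0]=6
Total: 3 comparisons


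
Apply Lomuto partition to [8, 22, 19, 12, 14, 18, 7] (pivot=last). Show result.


Elements <= 7 go left of pivot.
Result: [7, 22, 19, 12, 14, 18, 8], pivot at index 0


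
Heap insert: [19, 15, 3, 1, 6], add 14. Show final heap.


Append 14: [19, 15, 3, 1, 6, 14]
Bubble up: swap idx 5(14) with idx 2(3)
Result: [19, 15, 14, 1, 6, 3]


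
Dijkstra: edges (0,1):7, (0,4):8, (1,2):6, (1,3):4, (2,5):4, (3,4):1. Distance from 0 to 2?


Dijkstra from 0:
Distances: {0: 0, 1: 7, 2: 13, 3: 9, 4: 8, 5: 17}
Shortest distance to 2 = 13, path = [0, 1, 2]


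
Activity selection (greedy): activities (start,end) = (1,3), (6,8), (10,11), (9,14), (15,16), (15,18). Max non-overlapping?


Greedy: pick earliest-ending, then skip overlaps.
Selected (4 activities): [(1, 3), (6, 8), (10, 11), (15, 16)]


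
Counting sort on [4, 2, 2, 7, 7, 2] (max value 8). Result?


Count array: [0, 0, 3, 0, 1, 0, 0, 2, 0]
Reconstruct: [2, 2, 2, 4, 7, 7]


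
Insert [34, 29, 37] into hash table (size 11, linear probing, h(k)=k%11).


Insertions: 34->slot 1; 29->slot 7; 37->slot 4
Table: [None, 34, None, None, 37, None, None, 29, None, None, None]


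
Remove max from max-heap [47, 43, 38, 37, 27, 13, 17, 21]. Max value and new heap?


Max = 47
Replace root with last, heapify down
Resulting heap: [43, 37, 38, 21, 27, 13, 17]


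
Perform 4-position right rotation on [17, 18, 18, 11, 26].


Right rotate by 4: [18, 18, 11, 26, 17]


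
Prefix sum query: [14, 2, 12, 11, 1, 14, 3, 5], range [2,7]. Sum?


Prefix sums: [0, 14, 16, 28, 39, 40, 54, 57, 62]
Sum[2..7] = prefix[8] - prefix[2] = 62 - 16 = 46


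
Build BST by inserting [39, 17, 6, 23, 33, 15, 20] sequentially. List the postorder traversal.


Root = 39; build tree by BST insertion.
Postorder traversal: [15, 6, 20, 33, 23, 17, 39]


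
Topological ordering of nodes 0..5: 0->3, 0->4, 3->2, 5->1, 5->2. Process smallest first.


Kahn's algorithm, process smallest node first
Order: [0, 3, 4, 5, 1, 2]


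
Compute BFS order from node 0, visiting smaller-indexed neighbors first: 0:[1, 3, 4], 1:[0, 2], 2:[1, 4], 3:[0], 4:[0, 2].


BFS queue: start with [0]
Visit order: [0, 1, 3, 4, 2]


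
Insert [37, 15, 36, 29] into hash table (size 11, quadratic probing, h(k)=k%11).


Insertions: 37->slot 4; 15->slot 5; 36->slot 3; 29->slot 7
Table: [None, None, None, 36, 37, 15, None, 29, None, None, None]


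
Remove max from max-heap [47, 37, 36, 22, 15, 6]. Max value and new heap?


Max = 47
Replace root with last, heapify down
Resulting heap: [37, 22, 36, 6, 15]


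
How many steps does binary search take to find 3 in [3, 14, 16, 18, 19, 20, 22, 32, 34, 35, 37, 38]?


Search for 3:
[0,11] mid=5 arr[5]=20
[0,4] mid=2 arr[2]=16
[0,1] mid=0 arr[0]=3
Total: 3 comparisons


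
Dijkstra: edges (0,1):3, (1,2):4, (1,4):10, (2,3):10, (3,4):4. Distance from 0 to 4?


Dijkstra from 0:
Distances: {0: 0, 1: 3, 2: 7, 3: 17, 4: 13}
Shortest distance to 4 = 13, path = [0, 1, 4]


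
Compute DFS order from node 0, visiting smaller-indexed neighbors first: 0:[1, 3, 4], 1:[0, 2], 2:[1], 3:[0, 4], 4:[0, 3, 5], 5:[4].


DFS stack-based: start with [0]
Visit order: [0, 1, 2, 3, 4, 5]


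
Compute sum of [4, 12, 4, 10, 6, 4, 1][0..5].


Prefix sums: [0, 4, 16, 20, 30, 36, 40, 41]
Sum[0..5] = prefix[6] - prefix[0] = 40 - 0 = 40


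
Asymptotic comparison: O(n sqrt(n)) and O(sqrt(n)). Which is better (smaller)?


sublinear grows slower than n^1.5
O(sqrt(n)) is asymptotically smaller; O(n sqrt(n)) grows faster


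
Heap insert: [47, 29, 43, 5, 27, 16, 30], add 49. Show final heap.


Append 49: [47, 29, 43, 5, 27, 16, 30, 49]
Bubble up: swap idx 7(49) with idx 3(5); swap idx 3(49) with idx 1(29); swap idx 1(49) with idx 0(47)
Result: [49, 47, 43, 29, 27, 16, 30, 5]


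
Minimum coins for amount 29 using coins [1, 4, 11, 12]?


dp[0]=0; dp[i]=1+min(dp[i-c] for c in coins)
...dp[24]=2, dp[25]=3, dp[26]=3, dp[27]=3, dp[28]=3, dp[29]=4
Minimum coins for 29 = 4


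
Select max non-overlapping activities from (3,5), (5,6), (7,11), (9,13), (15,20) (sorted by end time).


Greedy: pick earliest-ending, then skip overlaps.
Selected (4 activities): [(3, 5), (5, 6), (7, 11), (15, 20)]


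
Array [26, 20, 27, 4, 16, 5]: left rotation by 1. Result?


Left rotate by 1: [20, 27, 4, 16, 5, 26]


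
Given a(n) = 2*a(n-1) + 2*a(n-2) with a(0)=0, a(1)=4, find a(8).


Build bottom-up:
...a(6)=480, a(7)=1312, a(8)=2*1312+2*480=3584


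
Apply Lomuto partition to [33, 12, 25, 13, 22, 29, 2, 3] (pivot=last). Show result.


Elements <= 3 go left of pivot.
Result: [2, 3, 25, 13, 22, 29, 33, 12], pivot at index 1


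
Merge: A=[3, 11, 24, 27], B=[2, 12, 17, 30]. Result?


Compare heads, take smaller each step.
Merged: [2, 3, 11, 12, 17, 24, 27, 30]


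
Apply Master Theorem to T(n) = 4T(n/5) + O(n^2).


a=4, b=5, c=2. log_5(4)=0.861 < c=2. Case 3: O(n^c) = O(n^2)
Complexity: O(n^2)


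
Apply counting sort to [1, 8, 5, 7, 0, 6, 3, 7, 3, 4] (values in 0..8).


Count array: [1, 1, 0, 2, 1, 1, 1, 2, 1]
Reconstruct: [0, 1, 3, 3, 4, 5, 6, 7, 7, 8]


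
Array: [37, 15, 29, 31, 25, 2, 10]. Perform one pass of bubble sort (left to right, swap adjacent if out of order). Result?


After one pass: [15, 29, 31, 25, 2, 10, 37]


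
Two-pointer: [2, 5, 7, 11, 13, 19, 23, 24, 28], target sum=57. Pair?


Two pointers: lo=0, hi=8
No pair sums to 57


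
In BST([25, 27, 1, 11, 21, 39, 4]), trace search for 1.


BST root = 25
Search for 1: compare at each node
Path: [25, 1]


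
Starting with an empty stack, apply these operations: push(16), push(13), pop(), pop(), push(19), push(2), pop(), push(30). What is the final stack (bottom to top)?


push(16) -> [16]
push(13) -> [16, 13]
pop() returns 13 -> [16]
pop() returns 16 -> []
push(19) -> [19]
push(2) -> [19, 2]
pop() returns 2 -> [19]
push(30) -> [19, 30]
Final stack (bottom to top): [19, 30]


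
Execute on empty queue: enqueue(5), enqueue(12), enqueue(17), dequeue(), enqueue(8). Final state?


enqueue(5) -> [5]
enqueue(12) -> [5, 12]
enqueue(17) -> [5, 12, 17]
dequeue() returns 5 -> [12, 17]
enqueue(8) -> [12, 17, 8]
Final queue (front to back): [12, 17, 8]


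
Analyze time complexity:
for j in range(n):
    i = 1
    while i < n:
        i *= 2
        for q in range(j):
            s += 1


Per nesting level: O(n) * O(log n) * O(n) [triangular over j] = O(n^2 log n)
Complexity: O(n^2 log n)


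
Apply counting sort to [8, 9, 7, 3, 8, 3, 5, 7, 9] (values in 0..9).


Count array: [0, 0, 0, 2, 0, 1, 0, 2, 2, 2]
Reconstruct: [3, 3, 5, 7, 7, 8, 8, 9, 9]


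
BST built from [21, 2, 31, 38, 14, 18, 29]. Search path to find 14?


BST root = 21
Search for 14: compare at each node
Path: [21, 2, 14]


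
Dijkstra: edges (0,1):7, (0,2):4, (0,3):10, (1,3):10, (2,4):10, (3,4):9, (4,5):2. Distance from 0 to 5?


Dijkstra from 0:
Distances: {0: 0, 1: 7, 2: 4, 3: 10, 4: 14, 5: 16}
Shortest distance to 5 = 16, path = [0, 2, 4, 5]


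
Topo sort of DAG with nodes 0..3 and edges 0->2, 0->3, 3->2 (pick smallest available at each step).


Kahn's algorithm, process smallest node first
Order: [0, 1, 3, 2]


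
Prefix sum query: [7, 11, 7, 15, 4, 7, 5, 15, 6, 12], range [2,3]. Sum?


Prefix sums: [0, 7, 18, 25, 40, 44, 51, 56, 71, 77, 89]
Sum[2..3] = prefix[4] - prefix[2] = 40 - 18 = 22


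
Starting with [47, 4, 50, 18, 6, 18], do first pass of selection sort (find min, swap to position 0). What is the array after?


After one pass: [4, 47, 50, 18, 6, 18]


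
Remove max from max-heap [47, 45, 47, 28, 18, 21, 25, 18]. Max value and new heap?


Max = 47
Replace root with last, heapify down
Resulting heap: [47, 45, 25, 28, 18, 21, 18]


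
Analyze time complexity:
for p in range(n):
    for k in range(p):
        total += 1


Per nesting level: O(n) * O(n) [triangular over p] = O(n^2)
Complexity: O(n^2)


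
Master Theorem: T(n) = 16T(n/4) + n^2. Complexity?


a=16, b=4, c=2. log_4(16)=2 = c=2. Case 2: O(n^c log n) = O(n^2 log n)
Complexity: O(n^2 log n)


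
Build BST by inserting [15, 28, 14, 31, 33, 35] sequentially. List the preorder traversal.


Root = 15; build tree by BST insertion.
Preorder traversal: [15, 14, 28, 31, 33, 35]


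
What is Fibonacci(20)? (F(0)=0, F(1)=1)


F(n)=F(n-1)+F(n-2)
...F(18)=2584, F(19)=4181, F(20)=6765


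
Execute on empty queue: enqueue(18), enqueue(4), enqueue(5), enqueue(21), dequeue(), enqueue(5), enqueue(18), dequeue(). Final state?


enqueue(18) -> [18]
enqueue(4) -> [18, 4]
enqueue(5) -> [18, 4, 5]
enqueue(21) -> [18, 4, 5, 21]
dequeue() returns 18 -> [4, 5, 21]
enqueue(5) -> [4, 5, 21, 5]
enqueue(18) -> [4, 5, 21, 5, 18]
dequeue() returns 4 -> [5, 21, 5, 18]
Final queue (front to back): [5, 21, 5, 18]


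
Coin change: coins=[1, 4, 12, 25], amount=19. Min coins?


dp[0]=0; dp[i]=1+min(dp[i-c] for c in coins)
...dp[14]=3, dp[15]=4, dp[16]=2, dp[17]=3, dp[18]=4, dp[19]=5
Minimum coins for 19 = 5


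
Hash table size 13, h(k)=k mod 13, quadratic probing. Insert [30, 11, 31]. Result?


Insertions: 30->slot 4; 11->slot 11; 31->slot 5
Table: [None, None, None, None, 30, 31, None, None, None, None, None, 11, None]


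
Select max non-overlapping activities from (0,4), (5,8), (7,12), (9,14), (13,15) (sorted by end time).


Greedy: pick earliest-ending, then skip overlaps.
Selected (3 activities): [(0, 4), (5, 8), (9, 14)]


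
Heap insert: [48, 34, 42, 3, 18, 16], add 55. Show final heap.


Append 55: [48, 34, 42, 3, 18, 16, 55]
Bubble up: swap idx 6(55) with idx 2(42); swap idx 2(55) with idx 0(48)
Result: [55, 34, 48, 3, 18, 16, 42]


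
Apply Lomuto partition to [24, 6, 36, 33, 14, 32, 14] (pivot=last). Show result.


Elements <= 14 go left of pivot.
Result: [6, 14, 14, 33, 24, 32, 36], pivot at index 2


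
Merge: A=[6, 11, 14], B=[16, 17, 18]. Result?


Compare heads, take smaller each step.
Merged: [6, 11, 14, 16, 17, 18]


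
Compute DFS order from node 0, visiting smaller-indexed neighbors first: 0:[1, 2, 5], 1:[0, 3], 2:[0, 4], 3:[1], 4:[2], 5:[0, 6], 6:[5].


DFS stack-based: start with [0]
Visit order: [0, 1, 3, 2, 4, 5, 6]


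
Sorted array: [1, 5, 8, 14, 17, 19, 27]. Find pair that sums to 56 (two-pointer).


Two pointers: lo=0, hi=6
No pair sums to 56


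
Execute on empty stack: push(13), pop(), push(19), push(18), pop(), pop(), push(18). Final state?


push(13) -> [13]
pop() returns 13 -> []
push(19) -> [19]
push(18) -> [19, 18]
pop() returns 18 -> [19]
pop() returns 19 -> []
push(18) -> [18]
Final stack (bottom to top): [18]


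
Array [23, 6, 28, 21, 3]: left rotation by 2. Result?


Left rotate by 2: [28, 21, 3, 23, 6]


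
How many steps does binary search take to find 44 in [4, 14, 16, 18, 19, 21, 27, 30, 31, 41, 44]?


Search for 44:
[0,10] mid=5 arr[5]=21
[6,10] mid=8 arr[8]=31
[9,10] mid=9 arr[9]=41
[10,10] mid=10 arr[10]=44
Total: 4 comparisons


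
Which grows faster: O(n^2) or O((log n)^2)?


polylogarithmic grows slower than quadratic
O((log n)^2) is asymptotically smaller; O(n^2) grows faster


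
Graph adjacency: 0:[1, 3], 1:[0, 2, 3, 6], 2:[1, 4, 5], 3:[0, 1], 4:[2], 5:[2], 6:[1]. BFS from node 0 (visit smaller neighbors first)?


BFS queue: start with [0]
Visit order: [0, 1, 3, 2, 6, 4, 5]


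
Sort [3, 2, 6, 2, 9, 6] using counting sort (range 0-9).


Count array: [0, 0, 2, 1, 0, 0, 2, 0, 0, 1]
Reconstruct: [2, 2, 3, 6, 6, 9]


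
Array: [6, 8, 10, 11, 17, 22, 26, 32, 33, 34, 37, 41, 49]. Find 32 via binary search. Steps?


Search for 32:
[0,12] mid=6 arr[6]=26
[7,12] mid=9 arr[9]=34
[7,8] mid=7 arr[7]=32
Total: 3 comparisons


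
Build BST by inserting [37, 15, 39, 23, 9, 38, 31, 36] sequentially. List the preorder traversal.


Root = 37; build tree by BST insertion.
Preorder traversal: [37, 15, 9, 23, 31, 36, 39, 38]


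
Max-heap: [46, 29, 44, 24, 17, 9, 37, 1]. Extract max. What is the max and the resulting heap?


Max = 46
Replace root with last, heapify down
Resulting heap: [44, 29, 37, 24, 17, 9, 1]


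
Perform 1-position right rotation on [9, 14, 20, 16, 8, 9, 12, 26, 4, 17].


Right rotate by 1: [17, 9, 14, 20, 16, 8, 9, 12, 26, 4]


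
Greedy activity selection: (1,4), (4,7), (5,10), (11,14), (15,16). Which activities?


Greedy: pick earliest-ending, then skip overlaps.
Selected (4 activities): [(1, 4), (4, 7), (11, 14), (15, 16)]


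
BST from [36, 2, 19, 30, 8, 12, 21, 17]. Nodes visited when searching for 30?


BST root = 36
Search for 30: compare at each node
Path: [36, 2, 19, 30]


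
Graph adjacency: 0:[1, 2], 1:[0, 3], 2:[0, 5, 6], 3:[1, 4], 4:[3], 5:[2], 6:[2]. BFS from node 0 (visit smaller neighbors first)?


BFS queue: start with [0]
Visit order: [0, 1, 2, 3, 5, 6, 4]


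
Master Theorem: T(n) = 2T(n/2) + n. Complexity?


a=2, b=2, c=1. log_2(2)=1 = c=1. Case 2: O(n^c log n) = O(n log n)
Complexity: O(n log n)


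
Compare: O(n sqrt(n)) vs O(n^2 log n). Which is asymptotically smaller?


n^1.5 grows slower than n^2 log n
O(n sqrt(n)) is asymptotically smaller; O(n^2 log n) grows faster


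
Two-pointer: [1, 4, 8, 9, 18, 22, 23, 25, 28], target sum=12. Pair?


Two pointers: lo=0, hi=8
Found pair: (4, 8) summing to 12


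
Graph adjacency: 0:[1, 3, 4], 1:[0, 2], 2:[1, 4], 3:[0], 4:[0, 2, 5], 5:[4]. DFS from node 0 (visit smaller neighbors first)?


DFS stack-based: start with [0]
Visit order: [0, 1, 2, 4, 5, 3]


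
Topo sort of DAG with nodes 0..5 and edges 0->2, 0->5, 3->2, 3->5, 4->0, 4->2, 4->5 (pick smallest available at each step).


Kahn's algorithm, process smallest node first
Order: [1, 3, 4, 0, 2, 5]


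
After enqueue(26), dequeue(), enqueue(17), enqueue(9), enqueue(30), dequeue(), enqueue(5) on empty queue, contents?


enqueue(26) -> [26]
dequeue() returns 26 -> []
enqueue(17) -> [17]
enqueue(9) -> [17, 9]
enqueue(30) -> [17, 9, 30]
dequeue() returns 17 -> [9, 30]
enqueue(5) -> [9, 30, 5]
Final queue (front to back): [9, 30, 5]


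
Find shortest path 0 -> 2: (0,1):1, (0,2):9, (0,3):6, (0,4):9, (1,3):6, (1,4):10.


Dijkstra from 0:
Distances: {0: 0, 1: 1, 2: 9, 3: 6, 4: 9}
Shortest distance to 2 = 9, path = [0, 2]


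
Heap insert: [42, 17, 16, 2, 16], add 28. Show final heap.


Append 28: [42, 17, 16, 2, 16, 28]
Bubble up: swap idx 5(28) with idx 2(16)
Result: [42, 17, 28, 2, 16, 16]


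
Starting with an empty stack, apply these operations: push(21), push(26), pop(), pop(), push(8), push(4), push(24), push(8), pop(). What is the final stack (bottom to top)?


push(21) -> [21]
push(26) -> [21, 26]
pop() returns 26 -> [21]
pop() returns 21 -> []
push(8) -> [8]
push(4) -> [8, 4]
push(24) -> [8, 4, 24]
push(8) -> [8, 4, 24, 8]
pop() returns 8 -> [8, 4, 24]
Final stack (bottom to top): [8, 4, 24]


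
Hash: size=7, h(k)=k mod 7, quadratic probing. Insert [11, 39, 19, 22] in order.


Insertions: 11->slot 4; 39->slot 5; 19->slot 6; 22->slot 1
Table: [None, 22, None, None, 11, 39, 19]


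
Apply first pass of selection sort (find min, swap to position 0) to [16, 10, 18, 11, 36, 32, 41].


After one pass: [10, 16, 18, 11, 36, 32, 41]


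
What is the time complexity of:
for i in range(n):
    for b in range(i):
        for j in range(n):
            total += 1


Per nesting level: O(n) * O(n) [triangular over i] * O(n) = O(n^3)
Complexity: O(n^3)


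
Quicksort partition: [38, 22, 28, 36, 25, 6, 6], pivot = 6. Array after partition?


Elements <= 6 go left of pivot.
Result: [6, 6, 28, 36, 25, 38, 22], pivot at index 1


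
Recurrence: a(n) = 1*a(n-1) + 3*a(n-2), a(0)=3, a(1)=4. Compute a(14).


Build bottom-up:
...a(12)=48787, a(13)=112276, a(14)=1*112276+3*48787=258637


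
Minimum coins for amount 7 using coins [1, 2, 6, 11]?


dp[0]=0; dp[i]=1+min(dp[i-c] for c in coins)
...dp[2]=1, dp[3]=2, dp[4]=2, dp[5]=3, dp[6]=1, dp[7]=2
Minimum coins for 7 = 2


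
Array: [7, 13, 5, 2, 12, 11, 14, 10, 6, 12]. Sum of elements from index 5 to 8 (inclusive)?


Prefix sums: [0, 7, 20, 25, 27, 39, 50, 64, 74, 80, 92]
Sum[5..8] = prefix[9] - prefix[5] = 80 - 39 = 41


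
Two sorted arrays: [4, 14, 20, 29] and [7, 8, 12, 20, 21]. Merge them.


Compare heads, take smaller each step.
Merged: [4, 7, 8, 12, 14, 20, 20, 21, 29]


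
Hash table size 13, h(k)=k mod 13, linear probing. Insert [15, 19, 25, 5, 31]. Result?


Insertions: 15->slot 2; 19->slot 6; 25->slot 12; 5->slot 5; 31->slot 7
Table: [None, None, 15, None, None, 5, 19, 31, None, None, None, None, 25]


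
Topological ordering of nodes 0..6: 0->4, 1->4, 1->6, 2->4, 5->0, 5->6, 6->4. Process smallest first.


Kahn's algorithm, process smallest node first
Order: [1, 2, 3, 5, 0, 6, 4]


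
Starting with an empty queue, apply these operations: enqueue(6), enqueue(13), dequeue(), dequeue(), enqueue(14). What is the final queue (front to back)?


enqueue(6) -> [6]
enqueue(13) -> [6, 13]
dequeue() returns 6 -> [13]
dequeue() returns 13 -> []
enqueue(14) -> [14]
Final queue (front to back): [14]


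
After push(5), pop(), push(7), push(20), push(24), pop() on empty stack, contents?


push(5) -> [5]
pop() returns 5 -> []
push(7) -> [7]
push(20) -> [7, 20]
push(24) -> [7, 20, 24]
pop() returns 24 -> [7, 20]
Final stack (bottom to top): [7, 20]


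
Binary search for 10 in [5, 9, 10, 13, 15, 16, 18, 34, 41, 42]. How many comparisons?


Search for 10:
[0,9] mid=4 arr[4]=15
[0,3] mid=1 arr[1]=9
[2,3] mid=2 arr[2]=10
Total: 3 comparisons


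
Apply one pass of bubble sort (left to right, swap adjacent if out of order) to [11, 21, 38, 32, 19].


After one pass: [11, 21, 32, 19, 38]


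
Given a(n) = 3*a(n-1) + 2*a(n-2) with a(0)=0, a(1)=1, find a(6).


Build bottom-up:
...a(4)=39, a(5)=139, a(6)=3*139+2*39=495


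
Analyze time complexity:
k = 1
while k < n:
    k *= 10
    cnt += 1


Per nesting level: O(log n) = O(log n)
Complexity: O(log n)


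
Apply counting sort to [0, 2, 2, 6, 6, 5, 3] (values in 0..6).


Count array: [1, 0, 2, 1, 0, 1, 2]
Reconstruct: [0, 2, 2, 3, 5, 6, 6]


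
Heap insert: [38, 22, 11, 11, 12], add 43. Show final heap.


Append 43: [38, 22, 11, 11, 12, 43]
Bubble up: swap idx 5(43) with idx 2(11); swap idx 2(43) with idx 0(38)
Result: [43, 22, 38, 11, 12, 11]


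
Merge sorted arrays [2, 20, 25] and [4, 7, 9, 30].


Compare heads, take smaller each step.
Merged: [2, 4, 7, 9, 20, 25, 30]


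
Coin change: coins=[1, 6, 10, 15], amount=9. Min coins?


dp[0]=0; dp[i]=1+min(dp[i-c] for c in coins)
...dp[4]=4, dp[5]=5, dp[6]=1, dp[7]=2, dp[8]=3, dp[9]=4
Minimum coins for 9 = 4


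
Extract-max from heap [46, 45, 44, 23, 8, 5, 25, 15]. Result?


Max = 46
Replace root with last, heapify down
Resulting heap: [45, 23, 44, 15, 8, 5, 25]


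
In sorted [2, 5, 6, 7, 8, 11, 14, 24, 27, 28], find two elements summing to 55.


Two pointers: lo=0, hi=9
Found pair: (27, 28) summing to 55


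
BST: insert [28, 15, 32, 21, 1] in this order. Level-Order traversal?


Root = 28; build tree by BST insertion.
Level-Order traversal: [28, 15, 32, 1, 21]


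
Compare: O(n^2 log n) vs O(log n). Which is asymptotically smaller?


logarithmic grows slower than n^2 log n
O(log n) is asymptotically smaller; O(n^2 log n) grows faster


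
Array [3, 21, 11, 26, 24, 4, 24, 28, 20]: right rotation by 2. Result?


Right rotate by 2: [28, 20, 3, 21, 11, 26, 24, 4, 24]


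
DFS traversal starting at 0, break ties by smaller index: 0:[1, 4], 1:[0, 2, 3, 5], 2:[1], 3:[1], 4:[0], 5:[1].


DFS stack-based: start with [0]
Visit order: [0, 1, 2, 3, 5, 4]


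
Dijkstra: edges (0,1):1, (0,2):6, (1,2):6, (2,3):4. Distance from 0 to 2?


Dijkstra from 0:
Distances: {0: 0, 1: 1, 2: 6, 3: 10}
Shortest distance to 2 = 6, path = [0, 2]


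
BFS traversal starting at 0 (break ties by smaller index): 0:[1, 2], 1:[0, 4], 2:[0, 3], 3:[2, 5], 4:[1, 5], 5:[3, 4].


BFS queue: start with [0]
Visit order: [0, 1, 2, 4, 3, 5]


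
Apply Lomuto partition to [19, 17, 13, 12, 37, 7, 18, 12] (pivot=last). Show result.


Elements <= 12 go left of pivot.
Result: [12, 7, 12, 19, 37, 17, 18, 13], pivot at index 2


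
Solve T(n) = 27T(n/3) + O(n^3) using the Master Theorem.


a=27, b=3, c=3. log_3(27)=3 = c=3. Case 2: O(n^c log n) = O(n^3 log n)
Complexity: O(n^3 log n)


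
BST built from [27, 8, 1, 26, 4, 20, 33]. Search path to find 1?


BST root = 27
Search for 1: compare at each node
Path: [27, 8, 1]


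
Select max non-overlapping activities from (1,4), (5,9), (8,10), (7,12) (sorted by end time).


Greedy: pick earliest-ending, then skip overlaps.
Selected (2 activities): [(1, 4), (5, 9)]


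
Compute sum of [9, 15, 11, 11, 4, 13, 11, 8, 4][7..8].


Prefix sums: [0, 9, 24, 35, 46, 50, 63, 74, 82, 86]
Sum[7..8] = prefix[9] - prefix[7] = 86 - 74 = 12


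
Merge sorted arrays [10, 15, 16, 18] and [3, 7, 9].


Compare heads, take smaller each step.
Merged: [3, 7, 9, 10, 15, 16, 18]


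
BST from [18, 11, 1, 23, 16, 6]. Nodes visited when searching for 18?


BST root = 18
Search for 18: compare at each node
Path: [18]


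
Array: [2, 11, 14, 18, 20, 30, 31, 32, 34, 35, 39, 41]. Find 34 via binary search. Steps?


Search for 34:
[0,11] mid=5 arr[5]=30
[6,11] mid=8 arr[8]=34
Total: 2 comparisons


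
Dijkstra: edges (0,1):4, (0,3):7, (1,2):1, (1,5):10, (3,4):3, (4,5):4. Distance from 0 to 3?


Dijkstra from 0:
Distances: {0: 0, 1: 4, 2: 5, 3: 7, 4: 10, 5: 14}
Shortest distance to 3 = 7, path = [0, 3]


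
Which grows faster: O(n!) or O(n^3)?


cubic grows slower than factorial
O(n^3) is asymptotically smaller; O(n!) grows faster


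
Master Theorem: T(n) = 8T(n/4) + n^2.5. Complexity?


a=8, b=4, c=2.5. log_4(8)=1.5 < c=2.5. Case 3: O(n^c) = O(n^2.500)
Complexity: O(n^2.500)


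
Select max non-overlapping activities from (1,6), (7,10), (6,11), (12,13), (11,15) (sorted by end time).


Greedy: pick earliest-ending, then skip overlaps.
Selected (3 activities): [(1, 6), (7, 10), (12, 13)]


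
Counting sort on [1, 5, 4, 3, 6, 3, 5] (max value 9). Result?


Count array: [0, 1, 0, 2, 1, 2, 1, 0, 0, 0]
Reconstruct: [1, 3, 3, 4, 5, 5, 6]


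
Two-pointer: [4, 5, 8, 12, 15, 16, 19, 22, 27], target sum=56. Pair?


Two pointers: lo=0, hi=8
No pair sums to 56


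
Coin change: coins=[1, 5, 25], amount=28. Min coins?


dp[0]=0; dp[i]=1+min(dp[i-c] for c in coins)
...dp[23]=7, dp[24]=8, dp[25]=1, dp[26]=2, dp[27]=3, dp[28]=4
Minimum coins for 28 = 4


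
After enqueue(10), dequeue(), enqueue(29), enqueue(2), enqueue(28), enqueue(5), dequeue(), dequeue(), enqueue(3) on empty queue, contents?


enqueue(10) -> [10]
dequeue() returns 10 -> []
enqueue(29) -> [29]
enqueue(2) -> [29, 2]
enqueue(28) -> [29, 2, 28]
enqueue(5) -> [29, 2, 28, 5]
dequeue() returns 29 -> [2, 28, 5]
dequeue() returns 2 -> [28, 5]
enqueue(3) -> [28, 5, 3]
Final queue (front to back): [28, 5, 3]


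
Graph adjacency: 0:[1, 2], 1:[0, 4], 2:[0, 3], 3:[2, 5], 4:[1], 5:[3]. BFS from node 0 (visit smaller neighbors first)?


BFS queue: start with [0]
Visit order: [0, 1, 2, 4, 3, 5]


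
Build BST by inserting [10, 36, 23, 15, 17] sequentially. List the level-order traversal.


Root = 10; build tree by BST insertion.
Level-Order traversal: [10, 36, 23, 15, 17]


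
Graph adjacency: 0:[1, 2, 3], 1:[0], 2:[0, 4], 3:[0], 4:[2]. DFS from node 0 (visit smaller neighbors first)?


DFS stack-based: start with [0]
Visit order: [0, 1, 2, 4, 3]


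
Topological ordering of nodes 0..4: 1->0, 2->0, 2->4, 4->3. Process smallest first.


Kahn's algorithm, process smallest node first
Order: [1, 2, 0, 4, 3]


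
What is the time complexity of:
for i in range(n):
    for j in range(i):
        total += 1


Per nesting level: O(n) * O(n) [triangular over i] = O(n^2)
Complexity: O(n^2)


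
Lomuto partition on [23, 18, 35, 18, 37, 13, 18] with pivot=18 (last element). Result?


Elements <= 18 go left of pivot.
Result: [18, 18, 13, 18, 37, 35, 23], pivot at index 3


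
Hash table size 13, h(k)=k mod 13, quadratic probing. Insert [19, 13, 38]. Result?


Insertions: 19->slot 6; 13->slot 0; 38->slot 12
Table: [13, None, None, None, None, None, 19, None, None, None, None, None, 38]


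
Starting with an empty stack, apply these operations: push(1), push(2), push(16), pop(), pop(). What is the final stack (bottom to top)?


push(1) -> [1]
push(2) -> [1, 2]
push(16) -> [1, 2, 16]
pop() returns 16 -> [1, 2]
pop() returns 2 -> [1]
Final stack (bottom to top): [1]


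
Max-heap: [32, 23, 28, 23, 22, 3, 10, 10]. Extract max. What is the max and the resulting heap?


Max = 32
Replace root with last, heapify down
Resulting heap: [28, 23, 10, 23, 22, 3, 10]


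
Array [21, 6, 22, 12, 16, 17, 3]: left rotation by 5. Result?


Left rotate by 5: [17, 3, 21, 6, 22, 12, 16]


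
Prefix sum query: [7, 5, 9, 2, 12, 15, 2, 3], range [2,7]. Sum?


Prefix sums: [0, 7, 12, 21, 23, 35, 50, 52, 55]
Sum[2..7] = prefix[8] - prefix[2] = 55 - 12 = 43


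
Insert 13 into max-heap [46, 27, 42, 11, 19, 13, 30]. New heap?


Append 13: [46, 27, 42, 11, 19, 13, 30, 13]
Bubble up: swap idx 7(13) with idx 3(11)
Result: [46, 27, 42, 13, 19, 13, 30, 11]


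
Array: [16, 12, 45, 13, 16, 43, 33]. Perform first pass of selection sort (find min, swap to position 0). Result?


After one pass: [12, 16, 45, 13, 16, 43, 33]


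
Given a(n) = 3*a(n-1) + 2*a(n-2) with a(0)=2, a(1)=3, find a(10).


Build bottom-up:
...a(8)=25889, a(9)=92205, a(10)=3*92205+2*25889=328393


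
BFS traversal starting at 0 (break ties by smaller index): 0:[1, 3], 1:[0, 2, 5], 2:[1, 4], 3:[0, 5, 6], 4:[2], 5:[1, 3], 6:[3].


BFS queue: start with [0]
Visit order: [0, 1, 3, 2, 5, 6, 4]


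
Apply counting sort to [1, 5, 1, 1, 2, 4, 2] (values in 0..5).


Count array: [0, 3, 2, 0, 1, 1]
Reconstruct: [1, 1, 1, 2, 2, 4, 5]


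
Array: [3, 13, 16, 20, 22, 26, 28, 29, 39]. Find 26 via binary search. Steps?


Search for 26:
[0,8] mid=4 arr[4]=22
[5,8] mid=6 arr[6]=28
[5,5] mid=5 arr[5]=26
Total: 3 comparisons


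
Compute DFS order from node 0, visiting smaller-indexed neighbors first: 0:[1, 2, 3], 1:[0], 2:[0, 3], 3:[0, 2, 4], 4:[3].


DFS stack-based: start with [0]
Visit order: [0, 1, 2, 3, 4]


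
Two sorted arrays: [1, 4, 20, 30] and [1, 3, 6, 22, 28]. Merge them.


Compare heads, take smaller each step.
Merged: [1, 1, 3, 4, 6, 20, 22, 28, 30]


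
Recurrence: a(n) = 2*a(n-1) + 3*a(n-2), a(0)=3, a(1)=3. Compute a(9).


Build bottom-up:
...a(7)=3279, a(8)=9843, a(9)=2*9843+3*3279=29523


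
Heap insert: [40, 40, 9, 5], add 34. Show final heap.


Append 34: [40, 40, 9, 5, 34]
Bubble up: no swaps needed
Result: [40, 40, 9, 5, 34]


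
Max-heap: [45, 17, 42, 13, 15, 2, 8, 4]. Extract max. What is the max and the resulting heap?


Max = 45
Replace root with last, heapify down
Resulting heap: [42, 17, 8, 13, 15, 2, 4]


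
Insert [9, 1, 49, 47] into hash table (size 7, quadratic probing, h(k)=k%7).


Insertions: 9->slot 2; 1->slot 1; 49->slot 0; 47->slot 5
Table: [49, 1, 9, None, None, 47, None]


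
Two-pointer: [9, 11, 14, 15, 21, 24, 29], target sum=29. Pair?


Two pointers: lo=0, hi=6
Found pair: (14, 15) summing to 29


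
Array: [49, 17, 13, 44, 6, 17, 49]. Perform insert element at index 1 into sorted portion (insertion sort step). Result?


After one pass: [17, 49, 13, 44, 6, 17, 49]


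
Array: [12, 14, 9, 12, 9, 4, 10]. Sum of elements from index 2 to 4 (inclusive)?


Prefix sums: [0, 12, 26, 35, 47, 56, 60, 70]
Sum[2..4] = prefix[5] - prefix[2] = 56 - 26 = 30


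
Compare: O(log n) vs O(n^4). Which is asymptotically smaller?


logarithmic grows slower than quartic
O(log n) is asymptotically smaller; O(n^4) grows faster


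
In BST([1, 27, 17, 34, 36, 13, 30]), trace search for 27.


BST root = 1
Search for 27: compare at each node
Path: [1, 27]


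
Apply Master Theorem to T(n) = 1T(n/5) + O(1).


a=1, b=5, c=0. log_5(1)=0 = c=0. Case 2: O(n^c log n) = O(log n)
Complexity: O(log n)


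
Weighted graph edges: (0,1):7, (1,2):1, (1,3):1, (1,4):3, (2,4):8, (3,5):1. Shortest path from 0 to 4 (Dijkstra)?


Dijkstra from 0:
Distances: {0: 0, 1: 7, 2: 8, 3: 8, 4: 10, 5: 9}
Shortest distance to 4 = 10, path = [0, 1, 4]


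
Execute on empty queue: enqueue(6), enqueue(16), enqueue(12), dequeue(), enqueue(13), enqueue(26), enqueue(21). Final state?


enqueue(6) -> [6]
enqueue(16) -> [6, 16]
enqueue(12) -> [6, 16, 12]
dequeue() returns 6 -> [16, 12]
enqueue(13) -> [16, 12, 13]
enqueue(26) -> [16, 12, 13, 26]
enqueue(21) -> [16, 12, 13, 26, 21]
Final queue (front to back): [16, 12, 13, 26, 21]
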